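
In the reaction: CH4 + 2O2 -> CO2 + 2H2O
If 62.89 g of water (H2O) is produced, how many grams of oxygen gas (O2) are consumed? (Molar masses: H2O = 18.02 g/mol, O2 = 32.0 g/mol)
Moles of H2O = 62.89 g ÷ 18.02 g/mol = 3.49001 mol
Mole ratio: 2 mol O2 / 2 mol H2O
Moles of O2 = 3.49001 × (2/2) = 3.49001 mol
Mass of O2 = 3.49001 mol × 32.0 g/mol = 111.7 g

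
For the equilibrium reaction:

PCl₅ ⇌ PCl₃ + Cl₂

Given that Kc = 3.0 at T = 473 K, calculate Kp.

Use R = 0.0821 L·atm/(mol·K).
K_p = 116.4999

Δn = (moles gaseous products) − (moles gaseous reactants) = 1
T = 473 K; RT = 0.0821 × 473 = 38.8333
Kp = Kc·(RT)^Δn = 3.0 × (38.8333)^1 = 3.0 × 38.8333 = 116.4999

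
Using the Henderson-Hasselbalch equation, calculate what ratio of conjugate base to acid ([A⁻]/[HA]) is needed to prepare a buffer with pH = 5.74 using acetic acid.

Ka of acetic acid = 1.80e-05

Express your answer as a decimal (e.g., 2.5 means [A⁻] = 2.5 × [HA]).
[A⁻]/[HA] = 9.892

pKa = −log(1.80e-05) = 4.7447. pH = pKa + log([A⁻]/[HA]). 5.74 = 4.7447 + log(ratio). log(ratio) = 5.74 − 4.7447 = 0.9953. ratio = 10^(0.9953) = 9.892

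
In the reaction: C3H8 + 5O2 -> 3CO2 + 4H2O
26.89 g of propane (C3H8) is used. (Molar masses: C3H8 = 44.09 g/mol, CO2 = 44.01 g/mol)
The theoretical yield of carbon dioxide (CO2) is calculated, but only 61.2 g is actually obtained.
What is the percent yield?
Moles of C3H8 = 26.89 g ÷ 44.09 g/mol = 0.609889 mol
Mole ratio: 3 mol CO2 / 1 mol C3H8
Moles of CO2 = 0.609889 × (3/1) = 1.82967 mol
Theoretical yield = 1.82967 mol × 44.01 g/mol = 80.524 g
Actual yield = 61.2 g
Percent yield = (61.2 / 80.524) × 100% = 76.0%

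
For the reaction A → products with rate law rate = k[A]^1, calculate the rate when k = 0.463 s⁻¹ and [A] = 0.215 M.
0.09955 M/s

rate = k·[A]^1 = 0.463·(0.215)^1 = 0.463·0.215 = 0.09955 M/s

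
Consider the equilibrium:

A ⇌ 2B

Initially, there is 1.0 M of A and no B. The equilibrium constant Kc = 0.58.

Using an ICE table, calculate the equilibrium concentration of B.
[B] = 0.630 M

ICE: [A] = 1.0 − x, [B] = 2x.
Kc = (2x)²/(1.0 − x) = 0.58 ⇒ 4x² + 0.58x − 0.58 = 0.
x = (−0.58 + √(0.58² + 4·4·0.58))/(2·4) = (−0.58 + √9.6164)/8 = 0.31513.
[B] = 2x = 0.630 M.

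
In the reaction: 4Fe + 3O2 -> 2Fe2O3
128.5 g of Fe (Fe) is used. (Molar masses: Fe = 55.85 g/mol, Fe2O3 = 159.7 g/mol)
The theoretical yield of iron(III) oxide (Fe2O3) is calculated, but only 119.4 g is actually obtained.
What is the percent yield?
Moles of Fe = 128.5 g ÷ 55.85 g/mol = 2.30081 mol
Mole ratio: 2 mol Fe2O3 / 4 mol Fe
Moles of Fe2O3 = 2.30081 × (2/4) = 1.1504 mol
Theoretical yield = 1.1504 mol × 159.7 g/mol = 183.72 g
Actual yield = 119.4 g
Percent yield = (119.4 / 183.72) × 100% = 65.0%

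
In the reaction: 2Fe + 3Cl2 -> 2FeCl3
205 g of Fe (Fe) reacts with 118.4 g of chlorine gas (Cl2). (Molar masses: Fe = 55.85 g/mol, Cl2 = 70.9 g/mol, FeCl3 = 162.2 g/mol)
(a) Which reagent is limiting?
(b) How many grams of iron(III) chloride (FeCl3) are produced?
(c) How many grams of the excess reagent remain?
(a) Cl2, (b) 180.6 g, (c) 142.8 g

Moles of Fe = 205 g ÷ 55.85 g/mol = 3.67055 mol
Moles of Cl2 = 118.4 g ÷ 70.9 g/mol = 1.66996 mol
Moles ÷ coefficient: Fe: 3.67055/2 = 1.835, Cl2: 1.66996/3 = 0.5567
(a) Cl2 has the smaller value, so Cl2 is the limiting reagent.
(b) Moles of FeCl3 = 1.66996 mol Cl2 × (2/3) = 1.11331 mol; mass = 1.11331 mol × 162.2 g/mol = 180.6 g
(c) Fe consumed = 1.66996 × (2/3) = 1.11331 mol; remaining = 3.67055 − 1.11331 = 2.55724 mol; mass = 2.55724 mol × 55.85 g/mol = 142.8 g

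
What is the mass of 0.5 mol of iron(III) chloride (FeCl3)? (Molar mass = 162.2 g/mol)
Mass = 0.5 mol × 162.2 g/mol = 81.1 g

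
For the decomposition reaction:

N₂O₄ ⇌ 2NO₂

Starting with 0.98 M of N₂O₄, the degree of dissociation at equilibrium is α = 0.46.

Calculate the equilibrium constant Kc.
K_c = 1.5361

x = α·[A]₀ = 0.46 × 0.98 = 0.4508 M dissociated.
At eq: [N₂O₄] = 0.98 − 0.4508 = 0.5292 M; [NO₂] = 2x = 0.9016 M.
Kc = [NO₂]²/[N₂O₄] = (0.9016)²/0.5292 = 1.536.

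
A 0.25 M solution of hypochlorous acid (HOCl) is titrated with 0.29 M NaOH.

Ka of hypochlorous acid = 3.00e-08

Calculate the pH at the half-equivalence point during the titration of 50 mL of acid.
pH = pKa = 7.52

At the half-equivalence point, [HA] = [A⁻], so by Henderson–Hasselbalch pH = pKa + log(1) = pKa.
pKa = −log(3.00e-08) = 7.52.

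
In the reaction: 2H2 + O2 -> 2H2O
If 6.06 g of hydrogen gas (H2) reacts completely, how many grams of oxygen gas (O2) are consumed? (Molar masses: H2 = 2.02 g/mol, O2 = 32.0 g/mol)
Moles of H2 = 6.06 g ÷ 2.02 g/mol = 3 mol
Mole ratio: 1 mol O2 / 2 mol H2
Moles of O2 = 3 × (1/2) = 1.5 mol
Mass of O2 = 1.5 mol × 32.0 g/mol = 48 g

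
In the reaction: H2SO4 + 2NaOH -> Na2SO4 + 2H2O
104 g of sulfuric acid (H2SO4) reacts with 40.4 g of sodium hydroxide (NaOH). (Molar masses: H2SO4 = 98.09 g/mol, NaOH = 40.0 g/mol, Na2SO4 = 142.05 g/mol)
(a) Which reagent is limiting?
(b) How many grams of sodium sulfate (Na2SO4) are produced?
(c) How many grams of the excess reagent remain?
(a) NaOH, (b) 71.74 g, (c) 54.46 g

Moles of H2SO4 = 104 g ÷ 98.09 g/mol = 1.06025 mol
Moles of NaOH = 40.4 g ÷ 40.0 g/mol = 1.01 mol
Moles ÷ coefficient: H2SO4: 1.06025/1 = 1.06, NaOH: 1.01/2 = 0.505
(a) NaOH has the smaller value, so NaOH is the limiting reagent.
(b) Moles of Na2SO4 = 1.01 mol NaOH × (1/2) = 0.505 mol; mass = 0.505 mol × 142.05 g/mol = 71.74 g
(c) H2SO4 consumed = 1.01 × (1/2) = 0.505 mol; remaining = 1.06025 − 0.505 = 0.555251 mol; mass = 0.555251 mol × 98.09 g/mol = 54.46 g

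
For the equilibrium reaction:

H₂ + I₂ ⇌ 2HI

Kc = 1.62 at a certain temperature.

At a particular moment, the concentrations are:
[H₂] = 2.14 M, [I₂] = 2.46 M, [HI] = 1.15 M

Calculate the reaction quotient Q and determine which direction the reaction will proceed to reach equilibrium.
Q = 0.251, Q < K, reaction proceeds forward (toward products)

Q = ([HI]^2) / ([H₂] × [I₂])
  = ((1.15)^2) / ((2.14)·(2.46)) = 1.3225/5.2644 = 0.2512
Since Q = 0.2512 < Kc = 1.62, the reaction proceeds forward (toward products) to reach equilibrium.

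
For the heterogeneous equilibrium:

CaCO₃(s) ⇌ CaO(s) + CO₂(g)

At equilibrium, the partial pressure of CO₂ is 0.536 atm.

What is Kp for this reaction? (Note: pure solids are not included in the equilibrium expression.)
K_p = 0.536

Solids (CaCO₃, CaO) have activity 1 and are excluded.
Kp = P(CO₂) = 0.536.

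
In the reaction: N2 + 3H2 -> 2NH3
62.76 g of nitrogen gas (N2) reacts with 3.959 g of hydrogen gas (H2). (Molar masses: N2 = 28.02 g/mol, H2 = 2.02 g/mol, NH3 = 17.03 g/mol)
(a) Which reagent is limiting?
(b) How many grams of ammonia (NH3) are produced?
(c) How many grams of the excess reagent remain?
(a) H2, (b) 22.25 g, (c) 44.45 g

Moles of N2 = 62.76 g ÷ 28.02 g/mol = 2.23983 mol
Moles of H2 = 3.959 g ÷ 2.02 g/mol = 1.9599 mol
Moles ÷ coefficient: N2: 2.23983/1 = 2.24, H2: 1.9599/3 = 0.6533
(a) H2 has the smaller value, so H2 is the limiting reagent.
(b) Moles of NH3 = 1.9599 mol H2 × (2/3) = 1.3066 mol; mass = 1.3066 mol × 17.03 g/mol = 22.25 g
(c) N2 consumed = 1.9599 × (1/3) = 0.6533 mol; remaining = 2.23983 − 0.6533 = 1.58653 mol; mass = 1.58653 mol × 28.02 g/mol = 44.45 g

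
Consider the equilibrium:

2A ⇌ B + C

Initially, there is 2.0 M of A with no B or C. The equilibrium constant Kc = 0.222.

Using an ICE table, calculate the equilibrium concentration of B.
[B] = 0.485 M

ICE: [A] = 2.0 − 2x, [B] = [C] = x.
Kc = x²/(2.0 − 2x)² = 0.222 ⇒ √Kc = x/(2.0 − 2x).
x = √0.222·2.0/(1 + 2√0.222) = 0.47117·2.0/1.9423 = 0.48516.
[B] = x = 0.485 M.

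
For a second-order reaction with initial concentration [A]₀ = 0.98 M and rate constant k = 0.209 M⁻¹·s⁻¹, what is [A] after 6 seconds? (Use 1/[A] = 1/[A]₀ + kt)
0.4397 M

1/[A] = 1/[A]₀ + k·t = 1/0.98 + (0.209)·(6) = 1.0204 + 1.2540 = 2.2744
[A] = 1/2.2744 = 0.4397 M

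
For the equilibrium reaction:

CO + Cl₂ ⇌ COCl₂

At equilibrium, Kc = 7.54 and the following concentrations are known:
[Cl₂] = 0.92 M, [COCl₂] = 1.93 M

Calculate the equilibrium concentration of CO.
[CO] = 0.2782 M

Kc = ([COCl₂]) / ([CO] × [Cl₂]) = 7.54
[CO]^1 = (product terms)/(Kc · other reactant terms) = 1.93 / (7.54 · 0.92) = 0.27823
[CO] = 0.2782 M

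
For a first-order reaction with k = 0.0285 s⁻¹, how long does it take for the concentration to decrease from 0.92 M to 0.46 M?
24.32 s

From ln[A] = ln[A]₀ - k·t: t = ln([A]₀/[A])/k = ln(0.92/0.46)/0.0285 = ln(2.0000)/0.0285 = 0.6931/0.0285 = 24.32 s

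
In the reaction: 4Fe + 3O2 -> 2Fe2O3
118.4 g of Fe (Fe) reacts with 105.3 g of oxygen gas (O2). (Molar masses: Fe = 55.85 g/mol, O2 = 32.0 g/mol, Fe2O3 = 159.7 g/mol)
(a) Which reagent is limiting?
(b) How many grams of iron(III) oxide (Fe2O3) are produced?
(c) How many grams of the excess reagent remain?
(a) Fe, (b) 169.3 g, (c) 54.42 g

Moles of Fe = 118.4 g ÷ 55.85 g/mol = 2.11996 mol
Moles of O2 = 105.3 g ÷ 32.0 g/mol = 3.29062 mol
Moles ÷ coefficient: Fe: 2.11996/4 = 0.53, O2: 3.29062/3 = 1.097
(a) Fe has the smaller value, so Fe is the limiting reagent.
(b) Moles of Fe2O3 = 2.11996 mol Fe × (2/4) = 1.05998 mol; mass = 1.05998 mol × 159.7 g/mol = 169.3 g
(c) O2 consumed = 2.11996 × (3/4) = 1.58997 mol; remaining = 3.29062 − 1.58997 = 1.70065 mol; mass = 1.70065 mol × 32.0 g/mol = 54.42 g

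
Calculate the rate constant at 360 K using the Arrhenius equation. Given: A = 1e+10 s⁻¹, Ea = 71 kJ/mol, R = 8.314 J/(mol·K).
4.99e-01 s⁻¹

k = A·exp(-Ea/(R·T)) = 1e+10·exp(-71000/(8.314·360)) = 1e+10·exp(-23.7217) = 1e+10·4.9865e-11 = 4.99e-01 s⁻¹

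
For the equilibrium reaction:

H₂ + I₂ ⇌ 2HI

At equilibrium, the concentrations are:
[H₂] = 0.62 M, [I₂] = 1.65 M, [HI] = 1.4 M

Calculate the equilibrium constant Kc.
K_c = 1.9159

Kc = ([HI]^2) / ([H₂] × [I₂])
   = ((1.4)^2) / ((0.62)·(1.65))
   = 1.96 / 1.023 = 1.9159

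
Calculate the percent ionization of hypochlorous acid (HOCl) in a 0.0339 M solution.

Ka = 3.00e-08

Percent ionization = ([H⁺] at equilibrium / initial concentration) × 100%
Percent ionization = 0.094%

Let x = [H⁺]. Ka = x²/(C - x) ⇒ x² + (3.00e-08)x - (3.00e-08)(0.0339) = 0. x = 3.1875e-05. Percent = (3.1875e-05/0.0339) × 100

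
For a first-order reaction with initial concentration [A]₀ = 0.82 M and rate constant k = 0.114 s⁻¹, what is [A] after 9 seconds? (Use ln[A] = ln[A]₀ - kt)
0.2939 M

ln[A] = ln[A]₀ - k·t = ln(0.82) - (0.114)·(9) = -0.1985 - 1.0260 = -1.2245
[A] = e^(-1.2245) = 0.2939 M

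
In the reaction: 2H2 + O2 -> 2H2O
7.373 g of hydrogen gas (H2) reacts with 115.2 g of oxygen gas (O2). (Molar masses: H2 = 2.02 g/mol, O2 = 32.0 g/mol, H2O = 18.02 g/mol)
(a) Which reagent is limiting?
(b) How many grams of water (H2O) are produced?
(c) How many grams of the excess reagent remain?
(a) H2, (b) 65.77 g, (c) 56.8 g

Moles of H2 = 7.373 g ÷ 2.02 g/mol = 3.65 mol
Moles of O2 = 115.2 g ÷ 32.0 g/mol = 3.6 mol
Moles ÷ coefficient: H2: 3.65/2 = 1.825, O2: 3.6/1 = 3.6
(a) H2 has the smaller value, so H2 is the limiting reagent.
(b) Moles of H2O = 3.65 mol H2 × (2/2) = 3.65 mol; mass = 3.65 mol × 18.02 g/mol = 65.77 g
(c) O2 consumed = 3.65 × (1/2) = 1.825 mol; remaining = 3.6 − 1.825 = 1.775 mol; mass = 1.775 mol × 32.0 g/mol = 56.8 g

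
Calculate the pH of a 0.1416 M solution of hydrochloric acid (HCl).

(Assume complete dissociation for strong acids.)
pH = 0.85

[H⁺] = 0.1416 M for strong acid. pH = -log[H⁺] = -log(0.1416)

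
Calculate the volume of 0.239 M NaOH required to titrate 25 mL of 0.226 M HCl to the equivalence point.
V_{base} = 23.6 mL

At equivalence: moles acid = moles base.
moles HCl = 0.226 M × 0.025 L = 0.00565 mol
V_NaOH = 0.00565 mol ÷ 0.239 M = 0.02364 L = 23.6 mL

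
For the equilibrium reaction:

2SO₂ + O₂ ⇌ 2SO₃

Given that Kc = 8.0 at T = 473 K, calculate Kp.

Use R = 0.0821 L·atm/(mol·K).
K_p = 0.2060

Δn = (moles gaseous products) − (moles gaseous reactants) = -1
T = 473 K; RT = 0.0821 × 473 = 38.8333
Kp = Kc·(RT)^Δn = 8.0 × (38.8333)^-1 = 8.0 × 0.0257511 = 0.2060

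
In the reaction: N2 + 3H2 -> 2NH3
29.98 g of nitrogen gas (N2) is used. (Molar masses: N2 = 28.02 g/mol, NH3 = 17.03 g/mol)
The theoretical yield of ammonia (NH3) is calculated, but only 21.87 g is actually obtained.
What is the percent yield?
Moles of N2 = 29.98 g ÷ 28.02 g/mol = 1.06995 mol
Mole ratio: 2 mol NH3 / 1 mol N2
Moles of NH3 = 1.06995 × (2/1) = 2.1399 mol
Theoretical yield = 2.1399 mol × 17.03 g/mol = 36.442 g
Actual yield = 21.87 g
Percent yield = (21.87 / 36.442) × 100% = 60.0%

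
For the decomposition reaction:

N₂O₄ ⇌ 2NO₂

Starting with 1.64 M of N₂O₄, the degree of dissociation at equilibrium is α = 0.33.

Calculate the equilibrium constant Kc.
K_c = 1.0662

x = α·[A]₀ = 0.33 × 1.64 = 0.5412 M dissociated.
At eq: [N₂O₄] = 1.64 − 0.5412 = 1.099 M; [NO₂] = 2x = 1.082 M.
Kc = [NO₂]²/[N₂O₄] = (1.082)²/1.099 = 1.066.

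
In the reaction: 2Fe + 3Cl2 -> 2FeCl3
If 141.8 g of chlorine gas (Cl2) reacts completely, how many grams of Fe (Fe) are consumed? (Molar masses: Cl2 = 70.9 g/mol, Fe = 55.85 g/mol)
Moles of Cl2 = 141.8 g ÷ 70.9 g/mol = 2 mol
Mole ratio: 2 mol Fe / 3 mol Cl2
Moles of Fe = 2 × (2/3) = 1.33333 mol
Mass of Fe = 1.33333 mol × 55.85 g/mol = 74.47 g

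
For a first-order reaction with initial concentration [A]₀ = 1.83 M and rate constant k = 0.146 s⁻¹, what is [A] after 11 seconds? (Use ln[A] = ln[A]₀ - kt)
0.3673 M

ln[A] = ln[A]₀ - k·t = ln(1.83) - (0.146)·(11) = 0.6043 - 1.6060 = -1.0017
[A] = e^(-1.0017) = 0.3673 M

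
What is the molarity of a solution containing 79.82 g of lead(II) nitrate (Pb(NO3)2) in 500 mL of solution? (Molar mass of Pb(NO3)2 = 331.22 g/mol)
Moles of Pb(NO3)2 = 79.82 g ÷ 331.22 g/mol = 0.240988 mol
Volume = 500 mL = 0.5 L
Molarity = 0.240988 mol ÷ 0.5 L = 0.482 M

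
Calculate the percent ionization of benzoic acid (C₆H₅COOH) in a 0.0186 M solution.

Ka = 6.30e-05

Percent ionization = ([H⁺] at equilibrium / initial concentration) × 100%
Percent ionization = 5.65%

Let x = [H⁺]. Ka = x²/(C - x) ⇒ x² + (6.30e-05)x - (6.30e-05)(0.0186) = 0. x = 1.0515e-03. Percent = (1.0515e-03/0.0186) × 100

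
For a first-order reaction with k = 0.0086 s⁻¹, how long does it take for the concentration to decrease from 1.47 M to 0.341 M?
169.90 s

From ln[A] = ln[A]₀ - k·t: t = ln([A]₀/[A])/k = ln(1.47/0.341)/0.0086 = ln(4.3109)/0.0086 = 1.4611/0.0086 = 169.90 s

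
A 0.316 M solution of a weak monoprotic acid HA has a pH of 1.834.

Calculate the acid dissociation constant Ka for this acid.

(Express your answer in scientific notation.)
K_a = 7.13e-04

[H⁺] = 10^(−pH) = 10^(−1.834) = 1.466e-02 M. For HA ⇌ H⁺ + A⁻, Ka = x²/(C − x) = (1.466e-02)²/(0.316 − 1.466e-02) = 7.13e-04.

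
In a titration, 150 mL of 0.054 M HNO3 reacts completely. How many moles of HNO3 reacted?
Moles = Molarity × Volume (L)
Moles = 0.054 M × 0.15 L = 0.0081 mol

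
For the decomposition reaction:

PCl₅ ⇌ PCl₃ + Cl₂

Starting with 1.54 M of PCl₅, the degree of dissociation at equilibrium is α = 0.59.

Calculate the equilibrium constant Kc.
K_c = 1.3075

x = α·[A]₀ = 0.59 × 1.54 = 0.9086 M dissociated.
At eq: [PCl₅] = 1.54 − 0.9086 = 0.6314 M; [PCl₃] = [Cl₂] = x = 0.9086 M.
Kc = [PCl₃][Cl₂]/[PCl₅] = (0.9086)²/0.6314 = 1.307.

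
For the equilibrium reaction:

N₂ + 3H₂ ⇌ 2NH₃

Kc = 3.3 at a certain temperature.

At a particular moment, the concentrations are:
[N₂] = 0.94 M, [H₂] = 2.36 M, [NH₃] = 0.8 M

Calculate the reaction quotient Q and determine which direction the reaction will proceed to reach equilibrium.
Q = 0.052, Q < K, reaction proceeds forward (toward products)

Q = ([NH₃]^2) / ([N₂] × [H₂]^3)
  = ((0.8)^2) / ((0.94)·(2.36)^3) = 0.64/12.356 = 0.0518
Since Q = 0.0518 < Kc = 3.3, the reaction proceeds forward (toward products) to reach equilibrium.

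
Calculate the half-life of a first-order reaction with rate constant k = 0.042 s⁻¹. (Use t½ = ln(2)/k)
16.50 s

t½ = ln(2)/k = 0.6931/0.042 = 16.50 s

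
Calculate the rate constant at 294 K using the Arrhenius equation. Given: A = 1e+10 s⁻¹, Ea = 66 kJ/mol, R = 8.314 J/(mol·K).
1.88e-02 s⁻¹

k = A·exp(-Ea/(R·T)) = 1e+10·exp(-66000/(8.314·294)) = 1e+10·exp(-27.0014) = 1e+10·1.8769e-12 = 1.88e-02 s⁻¹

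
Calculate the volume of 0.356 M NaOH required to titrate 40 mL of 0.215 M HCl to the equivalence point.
V_{base} = 24.2 mL

At equivalence: moles acid = moles base.
moles HCl = 0.215 M × 0.04 L = 0.0086 mol
V_NaOH = 0.0086 mol ÷ 0.356 M = 0.02416 L = 24.2 mL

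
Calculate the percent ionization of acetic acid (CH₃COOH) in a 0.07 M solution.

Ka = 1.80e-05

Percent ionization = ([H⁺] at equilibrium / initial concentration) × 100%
Percent ionization = 1.59%

Let x = [H⁺]. Ka = x²/(C - x) ⇒ x² + (1.80e-05)x - (1.80e-05)(0.07) = 0. x = 1.1135e-03. Percent = (1.1135e-03/0.07) × 100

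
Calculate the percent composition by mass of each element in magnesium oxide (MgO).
Mg: 60.31%, O: 39.69%

Molar mass of MgO = 40.31 g/mol
% Mg = (1 × 24.31) / 40.31 × 100% = 24.31 / 40.31 × 100% = 60.31%
% O = (1 × 16.0) / 40.31 × 100% = 16 / 40.31 × 100% = 39.69%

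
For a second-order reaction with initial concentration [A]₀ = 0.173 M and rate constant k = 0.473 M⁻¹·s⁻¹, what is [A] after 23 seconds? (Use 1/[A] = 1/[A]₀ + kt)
0.0600 M

1/[A] = 1/[A]₀ + k·t = 1/0.173 + (0.473)·(23) = 5.7803 + 10.8790 = 16.6593
[A] = 1/16.6593 = 0.0600 M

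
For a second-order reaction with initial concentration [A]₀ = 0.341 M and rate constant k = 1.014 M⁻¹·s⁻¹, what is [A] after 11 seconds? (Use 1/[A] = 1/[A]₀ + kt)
0.0710 M

1/[A] = 1/[A]₀ + k·t = 1/0.341 + (1.014)·(11) = 2.9326 + 11.1540 = 14.0866
[A] = 1/14.0866 = 0.0710 M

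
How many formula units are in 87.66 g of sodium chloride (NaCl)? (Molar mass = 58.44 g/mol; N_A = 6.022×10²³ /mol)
Moles = 87.66 g ÷ 58.44 g/mol = 1.5 mol
Formula units = 1.5 mol × 6.022×10²³ /mol = 9.033e+23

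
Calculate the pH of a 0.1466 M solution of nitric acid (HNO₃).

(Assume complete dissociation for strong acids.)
pH = 0.83

[H⁺] = 0.1466 M for strong acid. pH = -log[H⁺] = -log(0.1466)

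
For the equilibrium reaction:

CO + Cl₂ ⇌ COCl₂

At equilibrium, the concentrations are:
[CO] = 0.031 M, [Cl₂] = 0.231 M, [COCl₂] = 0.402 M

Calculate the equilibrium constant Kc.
K_c = 56.1374

Kc = ([COCl₂]) / ([CO] × [Cl₂])
   = ((0.402)) / ((0.031)·(0.231))
   = 0.402 / 0.007161 = 56.1374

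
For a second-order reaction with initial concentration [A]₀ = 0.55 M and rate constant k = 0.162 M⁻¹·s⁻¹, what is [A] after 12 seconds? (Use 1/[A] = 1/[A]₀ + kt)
0.2658 M

1/[A] = 1/[A]₀ + k·t = 1/0.55 + (0.162)·(12) = 1.8182 + 1.9440 = 3.7622
[A] = 1/3.7622 = 0.2658 M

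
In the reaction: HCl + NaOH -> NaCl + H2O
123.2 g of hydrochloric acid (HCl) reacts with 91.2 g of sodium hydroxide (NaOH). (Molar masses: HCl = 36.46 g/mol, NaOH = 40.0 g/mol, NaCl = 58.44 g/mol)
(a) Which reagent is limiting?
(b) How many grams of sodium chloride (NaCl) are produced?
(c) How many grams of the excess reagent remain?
(a) NaOH, (b) 133.2 g, (c) 40.07 g

Moles of HCl = 123.2 g ÷ 36.46 g/mol = 3.37905 mol
Moles of NaOH = 91.2 g ÷ 40.0 g/mol = 2.28 mol
Moles ÷ coefficient: HCl: 3.37905/1 = 3.379, NaOH: 2.28/1 = 2.28
(a) NaOH has the smaller value, so NaOH is the limiting reagent.
(b) Moles of NaCl = 2.28 mol NaOH × (1/1) = 2.28 mol; mass = 2.28 mol × 58.44 g/mol = 133.2 g
(c) HCl consumed = 2.28 × (1/1) = 2.28 mol; remaining = 3.37905 − 2.28 = 1.09905 mol; mass = 1.09905 mol × 36.46 g/mol = 40.07 g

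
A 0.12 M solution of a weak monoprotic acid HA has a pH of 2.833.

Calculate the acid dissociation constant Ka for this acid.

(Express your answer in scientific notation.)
K_a = 1.82e-05

[H⁺] = 10^(−pH) = 10^(−2.833) = 1.469e-03 M. For HA ⇌ H⁺ + A⁻, Ka = x²/(C − x) = (1.469e-03)²/(0.12 − 1.469e-03) = 1.82e-05.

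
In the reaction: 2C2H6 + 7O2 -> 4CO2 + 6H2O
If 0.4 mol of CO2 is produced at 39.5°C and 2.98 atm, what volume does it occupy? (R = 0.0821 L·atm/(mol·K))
T = 39.5°C + 273.15 = 312.65 K
V = nRT/P = (0.4 × 0.0821 × 312.65) / 2.98
V = 3.45 L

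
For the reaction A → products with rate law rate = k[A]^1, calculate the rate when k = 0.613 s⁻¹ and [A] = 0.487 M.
0.2985 M/s

rate = k·[A]^1 = 0.613·(0.487)^1 = 0.613·0.487 = 0.2985 M/s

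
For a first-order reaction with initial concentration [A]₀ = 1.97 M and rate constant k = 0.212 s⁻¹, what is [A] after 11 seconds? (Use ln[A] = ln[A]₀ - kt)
0.1913 M

ln[A] = ln[A]₀ - k·t = ln(1.97) - (0.212)·(11) = 0.6780 - 2.3320 = -1.6540
[A] = e^(-1.6540) = 0.1913 M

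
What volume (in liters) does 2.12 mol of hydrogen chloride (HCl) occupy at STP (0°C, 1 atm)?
At STP, 1 mol of gas occupies 22.4 L
Volume = 2.12 mol × 22.4 L/mol = 47.49 L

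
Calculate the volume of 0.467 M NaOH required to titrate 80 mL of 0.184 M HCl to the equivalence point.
V_{base} = 31.5 mL

At equivalence: moles acid = moles base.
moles HCl = 0.184 M × 0.08 L = 0.01472 mol
V_NaOH = 0.01472 mol ÷ 0.467 M = 0.03152 L = 31.5 mL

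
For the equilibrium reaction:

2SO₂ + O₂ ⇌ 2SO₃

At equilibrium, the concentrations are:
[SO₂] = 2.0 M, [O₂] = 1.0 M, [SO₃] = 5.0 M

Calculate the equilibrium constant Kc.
K_c = 6.2500

Kc = ([SO₃]^2) / ([SO₂]^2 × [O₂])
   = ((5.0)^2) / ((2.0)^2·(1.0))
   = 25 / 4 = 6.2500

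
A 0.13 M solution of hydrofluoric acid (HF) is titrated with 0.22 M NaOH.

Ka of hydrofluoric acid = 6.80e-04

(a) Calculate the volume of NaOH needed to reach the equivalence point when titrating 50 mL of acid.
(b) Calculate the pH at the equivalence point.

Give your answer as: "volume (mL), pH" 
V = 29.5 mL, pH = 8.04

(a) At equivalence: moles acid = moles base.
moles acid = 0.13 × 0.05 = 0.0065 mol; V_NaOH = 0.0065/0.22 = 0.02955 L = 29.5 mL.
(b) At equivalence, all acid → conjugate base A⁻ at [A⁻] = 0.0065/0.07955 = 0.08171 M.
Kb = Kw/Ka = 1.0e-14/6.80e-04 = 1.471e-11; [OH⁻] = √(Kb·[A⁻]) = 1.096e-06; pOH = 5.96; pH = 14 − pOH = 8.04.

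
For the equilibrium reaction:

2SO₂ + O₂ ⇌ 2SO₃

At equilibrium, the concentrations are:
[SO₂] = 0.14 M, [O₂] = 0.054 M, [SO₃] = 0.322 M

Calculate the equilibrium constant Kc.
K_c = 97.9630

Kc = ([SO₃]^2) / ([SO₂]^2 × [O₂])
   = ((0.322)^2) / ((0.14)^2·(0.054))
   = 0.10368 / 0.0010584 = 97.9630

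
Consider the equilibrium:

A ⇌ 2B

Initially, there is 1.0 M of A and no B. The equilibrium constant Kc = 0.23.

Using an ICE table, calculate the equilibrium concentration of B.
[B] = 0.426 M

ICE: [A] = 1.0 − x, [B] = 2x.
Kc = (2x)²/(1.0 − x) = 0.23 ⇒ 4x² + 0.23x − 0.23 = 0.
x = (−0.23 + √(0.23² + 4·4·0.23))/(2·4) = (−0.23 + √3.7329)/8 = 0.21276.
[B] = 2x = 0.426 M.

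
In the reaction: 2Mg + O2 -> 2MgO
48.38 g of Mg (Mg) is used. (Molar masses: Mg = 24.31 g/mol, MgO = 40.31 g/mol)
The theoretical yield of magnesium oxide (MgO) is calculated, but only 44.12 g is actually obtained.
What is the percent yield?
Moles of Mg = 48.38 g ÷ 24.31 g/mol = 1.99013 mol
Mole ratio: 2 mol MgO / 2 mol Mg
Moles of MgO = 1.99013 × (2/2) = 1.99013 mol
Theoretical yield = 1.99013 mol × 40.31 g/mol = 80.222 g
Actual yield = 44.12 g
Percent yield = (44.12 / 80.222) × 100% = 55.0%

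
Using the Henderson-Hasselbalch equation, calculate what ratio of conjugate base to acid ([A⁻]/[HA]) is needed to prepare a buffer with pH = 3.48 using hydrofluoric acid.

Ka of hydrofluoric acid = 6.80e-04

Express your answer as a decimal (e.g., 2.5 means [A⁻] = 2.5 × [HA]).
[A⁻]/[HA] = 2.054

pKa = −log(6.80e-04) = 3.1675. pH = pKa + log([A⁻]/[HA]). 3.48 = 3.1675 + log(ratio). log(ratio) = 3.48 − 3.1675 = 0.3125. ratio = 10^(0.3125) = 2.054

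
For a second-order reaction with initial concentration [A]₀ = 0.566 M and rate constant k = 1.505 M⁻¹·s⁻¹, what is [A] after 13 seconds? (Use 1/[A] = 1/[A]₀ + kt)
0.0469 M

1/[A] = 1/[A]₀ + k·t = 1/0.566 + (1.505)·(13) = 1.7668 + 19.5650 = 21.3318
[A] = 1/21.3318 = 0.0469 M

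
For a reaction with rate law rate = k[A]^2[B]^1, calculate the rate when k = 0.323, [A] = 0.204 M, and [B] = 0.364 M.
0.004893 M/s

rate = k·[A]^2·[B]^1 = 0.323·(0.204)^2·(0.364)^1 = 0.323·0.041616·0.364 = 0.004893 M/s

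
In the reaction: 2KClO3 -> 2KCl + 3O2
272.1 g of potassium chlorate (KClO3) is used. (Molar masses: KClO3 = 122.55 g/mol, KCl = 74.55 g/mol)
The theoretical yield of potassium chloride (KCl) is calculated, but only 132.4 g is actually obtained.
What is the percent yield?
Moles of KClO3 = 272.1 g ÷ 122.55 g/mol = 2.22032 mol
Mole ratio: 2 mol KCl / 2 mol KClO3
Moles of KCl = 2.22032 × (2/2) = 2.22032 mol
Theoretical yield = 2.22032 mol × 74.55 g/mol = 165.52 g
Actual yield = 132.4 g
Percent yield = (132.4 / 165.52) × 100% = 80.0%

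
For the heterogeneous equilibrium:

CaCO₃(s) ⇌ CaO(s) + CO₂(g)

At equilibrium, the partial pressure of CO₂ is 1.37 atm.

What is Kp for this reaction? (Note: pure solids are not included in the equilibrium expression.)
K_p = 1.37

Solids (CaCO₃, CaO) have activity 1 and are excluded.
Kp = P(CO₂) = 1.37.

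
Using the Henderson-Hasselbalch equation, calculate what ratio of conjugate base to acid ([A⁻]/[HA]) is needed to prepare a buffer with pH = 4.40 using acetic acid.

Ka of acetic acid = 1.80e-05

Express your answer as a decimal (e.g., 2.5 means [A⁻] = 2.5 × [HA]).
[A⁻]/[HA] = 0.452

pKa = −log(1.80e-05) = 4.7447. pH = pKa + log([A⁻]/[HA]). 4.40 = 4.7447 + log(ratio). log(ratio) = 4.40 − 4.7447 = -0.3447. ratio = 10^(-0.3447) = 0.452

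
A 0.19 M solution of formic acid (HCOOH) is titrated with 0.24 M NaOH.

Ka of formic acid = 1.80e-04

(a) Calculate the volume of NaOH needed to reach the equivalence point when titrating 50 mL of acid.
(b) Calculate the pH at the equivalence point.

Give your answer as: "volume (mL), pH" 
V = 39.6 mL, pH = 8.39

(a) At equivalence: moles acid = moles base.
moles acid = 0.19 × 0.05 = 0.0095 mol; V_NaOH = 0.0095/0.24 = 0.03958 L = 39.6 mL.
(b) At equivalence, all acid → conjugate base A⁻ at [A⁻] = 0.0095/0.08958 = 0.106 M.
Kb = Kw/Ka = 1.0e-14/1.80e-04 = 5.556e-11; [OH⁻] = √(Kb·[A⁻]) = 2.427e-06; pOH = 5.61; pH = 14 − pOH = 8.39.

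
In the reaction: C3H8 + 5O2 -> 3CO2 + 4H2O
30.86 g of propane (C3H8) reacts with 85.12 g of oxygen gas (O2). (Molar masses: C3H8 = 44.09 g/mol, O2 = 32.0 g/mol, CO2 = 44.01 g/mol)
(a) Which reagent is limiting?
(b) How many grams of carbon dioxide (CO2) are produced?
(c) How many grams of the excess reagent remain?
(a) O2, (b) 70.24 g, (c) 7.404 g

Moles of C3H8 = 30.86 g ÷ 44.09 g/mol = 0.699932 mol
Moles of O2 = 85.12 g ÷ 32.0 g/mol = 2.66 mol
Moles ÷ coefficient: C3H8: 0.699932/1 = 0.6999, O2: 2.66/5 = 0.532
(a) O2 has the smaller value, so O2 is the limiting reagent.
(b) Moles of CO2 = 2.66 mol O2 × (3/5) = 1.596 mol; mass = 1.596 mol × 44.01 g/mol = 70.24 g
(c) C3H8 consumed = 2.66 × (1/5) = 0.532 mol; remaining = 0.699932 − 0.532 = 0.167932 mol; mass = 0.167932 mol × 44.09 g/mol = 7.404 g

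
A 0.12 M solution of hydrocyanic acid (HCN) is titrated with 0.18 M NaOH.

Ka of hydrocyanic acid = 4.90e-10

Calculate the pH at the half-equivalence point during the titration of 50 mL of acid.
pH = pKa = 9.31

At the half-equivalence point, [HA] = [A⁻], so by Henderson–Hasselbalch pH = pKa + log(1) = pKa.
pKa = −log(4.90e-10) = 9.31.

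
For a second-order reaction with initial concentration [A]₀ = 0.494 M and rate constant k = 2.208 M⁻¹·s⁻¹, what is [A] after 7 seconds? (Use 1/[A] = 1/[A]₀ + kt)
0.0572 M

1/[A] = 1/[A]₀ + k·t = 1/0.494 + (2.208)·(7) = 2.0243 + 15.4560 = 17.4803
[A] = 1/17.4803 = 0.0572 M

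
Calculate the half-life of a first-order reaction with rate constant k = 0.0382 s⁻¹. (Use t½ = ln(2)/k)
18.15 s

t½ = ln(2)/k = 0.6931/0.0382 = 18.15 s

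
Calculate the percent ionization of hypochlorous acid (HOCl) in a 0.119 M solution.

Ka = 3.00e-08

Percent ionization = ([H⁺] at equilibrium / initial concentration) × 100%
Percent ionization = 0.0502%

Let x = [H⁺]. Ka = x²/(C - x) ⇒ x² + (3.00e-08)x - (3.00e-08)(0.119) = 0. x = 5.9734e-05. Percent = (5.9734e-05/0.119) × 100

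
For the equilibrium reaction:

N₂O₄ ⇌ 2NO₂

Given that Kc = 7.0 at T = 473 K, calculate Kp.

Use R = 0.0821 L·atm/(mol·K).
K_p = 271.8331

Δn = (moles gaseous products) − (moles gaseous reactants) = 1
T = 473 K; RT = 0.0821 × 473 = 38.8333
Kp = Kc·(RT)^Δn = 7.0 × (38.8333)^1 = 7.0 × 38.8333 = 271.8331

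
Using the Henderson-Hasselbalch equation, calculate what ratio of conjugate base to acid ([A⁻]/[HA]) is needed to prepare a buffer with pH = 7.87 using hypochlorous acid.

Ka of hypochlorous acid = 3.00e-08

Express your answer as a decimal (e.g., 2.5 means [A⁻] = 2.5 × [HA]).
[A⁻]/[HA] = 2.224

pKa = −log(3.00e-08) = 7.5229. pH = pKa + log([A⁻]/[HA]). 7.87 = 7.5229 + log(ratio). log(ratio) = 7.87 − 7.5229 = 0.3471. ratio = 10^(0.3471) = 2.224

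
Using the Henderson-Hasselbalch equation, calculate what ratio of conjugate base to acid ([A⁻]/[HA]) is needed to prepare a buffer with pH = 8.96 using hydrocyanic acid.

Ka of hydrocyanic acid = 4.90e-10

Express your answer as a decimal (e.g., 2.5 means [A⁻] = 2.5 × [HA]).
[A⁻]/[HA] = 0.447

pKa = −log(4.90e-10) = 9.3098. pH = pKa + log([A⁻]/[HA]). 8.96 = 9.3098 + log(ratio). log(ratio) = 8.96 − 9.3098 = -0.3498. ratio = 10^(-0.3498) = 0.447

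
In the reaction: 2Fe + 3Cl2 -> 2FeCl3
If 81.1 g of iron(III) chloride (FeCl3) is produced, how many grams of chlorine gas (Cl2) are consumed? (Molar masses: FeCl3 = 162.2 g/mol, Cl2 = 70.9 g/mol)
Moles of FeCl3 = 81.1 g ÷ 162.2 g/mol = 0.5 mol
Mole ratio: 3 mol Cl2 / 2 mol FeCl3
Moles of Cl2 = 0.5 × (3/2) = 0.75 mol
Mass of Cl2 = 0.75 mol × 70.9 g/mol = 53.18 g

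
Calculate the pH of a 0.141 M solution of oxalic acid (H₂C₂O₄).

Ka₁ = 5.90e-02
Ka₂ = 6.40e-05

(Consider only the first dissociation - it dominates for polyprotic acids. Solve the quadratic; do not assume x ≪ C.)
pH = 1.18

x² + Ka₁·x − Ka₁·C = 0 with Ka₁ = 5.90e-02, C = 0.141.
x = (−Ka₁ + √(Ka₁² + 4·Ka₁·C))/2 = 6.6361e-02 M, so pH = 1.18.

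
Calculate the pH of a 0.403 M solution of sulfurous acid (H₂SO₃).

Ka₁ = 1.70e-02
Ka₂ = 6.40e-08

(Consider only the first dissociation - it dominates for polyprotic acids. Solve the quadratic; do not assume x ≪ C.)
pH = 1.13

x² + Ka₁·x − Ka₁·C = 0 with Ka₁ = 1.70e-02, C = 0.403.
x = (−Ka₁ + √(Ka₁² + 4·Ka₁·C))/2 = 7.4706e-02 M, so pH = 1.13.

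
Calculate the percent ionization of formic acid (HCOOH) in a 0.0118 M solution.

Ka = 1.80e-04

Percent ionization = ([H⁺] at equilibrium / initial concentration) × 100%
Percent ionization = 11.6%

Let x = [H⁺]. Ka = x²/(C - x) ⇒ x² + (1.80e-04)x - (1.80e-04)(0.0118) = 0. x = 1.3702e-03. Percent = (1.3702e-03/0.0118) × 100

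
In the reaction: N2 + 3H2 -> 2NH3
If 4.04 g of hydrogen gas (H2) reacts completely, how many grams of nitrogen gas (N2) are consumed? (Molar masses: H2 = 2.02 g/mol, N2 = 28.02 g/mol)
Moles of H2 = 4.04 g ÷ 2.02 g/mol = 2 mol
Mole ratio: 1 mol N2 / 3 mol H2
Moles of N2 = 2 × (1/3) = 0.666667 mol
Mass of N2 = 0.666667 mol × 28.02 g/mol = 18.68 g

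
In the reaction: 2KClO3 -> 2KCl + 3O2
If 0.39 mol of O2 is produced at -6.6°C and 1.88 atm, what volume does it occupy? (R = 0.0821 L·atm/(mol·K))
T = -6.6°C + 273.15 = 266.55 K
V = nRT/P = (0.39 × 0.0821 × 266.55) / 1.88
V = 4.54 L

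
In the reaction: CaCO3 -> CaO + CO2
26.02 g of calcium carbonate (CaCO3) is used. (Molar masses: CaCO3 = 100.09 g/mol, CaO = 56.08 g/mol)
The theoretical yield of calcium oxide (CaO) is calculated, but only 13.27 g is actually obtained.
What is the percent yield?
Moles of CaCO3 = 26.02 g ÷ 100.09 g/mol = 0.259966 mol
Mole ratio: 1 mol CaO / 1 mol CaCO3
Moles of CaO = 0.259966 × (1/1) = 0.259966 mol
Theoretical yield = 0.259966 mol × 56.08 g/mol = 14.579 g
Actual yield = 13.27 g
Percent yield = (13.27 / 14.579) × 100% = 91.0%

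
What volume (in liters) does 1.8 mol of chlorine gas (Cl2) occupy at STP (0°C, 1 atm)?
At STP, 1 mol of gas occupies 22.4 L
Volume = 1.8 mol × 22.4 L/mol = 40.32 L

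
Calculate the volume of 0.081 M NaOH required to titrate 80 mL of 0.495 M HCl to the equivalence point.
V_{base} = 488.9 mL

At equivalence: moles acid = moles base.
moles HCl = 0.495 M × 0.08 L = 0.0396 mol
V_NaOH = 0.0396 mol ÷ 0.081 M = 0.4889 L = 488.9 mL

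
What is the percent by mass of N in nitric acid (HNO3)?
Mass of N in formula = 14.01 × 1 = 14.01 g/mol
Molar mass = 63.02 g/mol
% N = (14.01/63.02) × 100% = 22.23%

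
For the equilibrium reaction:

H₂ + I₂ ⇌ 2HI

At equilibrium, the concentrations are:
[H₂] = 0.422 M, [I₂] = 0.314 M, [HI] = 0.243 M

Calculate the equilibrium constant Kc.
K_c = 0.4456

Kc = ([HI]^2) / ([H₂] × [I₂])
   = ((0.243)^2) / ((0.422)·(0.314))
   = 0.059049 / 0.13251 = 0.4456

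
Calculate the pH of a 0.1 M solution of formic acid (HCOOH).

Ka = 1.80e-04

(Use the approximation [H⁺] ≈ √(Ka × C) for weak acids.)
pH = 2.37

[H⁺] = √(Ka × C) = √(1.80e-04 × 0.1) = 4.2426e-03. pH = -log(4.2426e-03)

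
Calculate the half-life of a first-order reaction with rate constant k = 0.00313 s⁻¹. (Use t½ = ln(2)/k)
221.45 s

t½ = ln(2)/k = 0.6931/0.00313 = 221.45 s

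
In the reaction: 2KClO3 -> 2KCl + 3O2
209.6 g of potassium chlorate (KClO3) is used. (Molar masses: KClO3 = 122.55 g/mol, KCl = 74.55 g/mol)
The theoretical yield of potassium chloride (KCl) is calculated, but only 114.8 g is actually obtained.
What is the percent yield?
Moles of KClO3 = 209.6 g ÷ 122.55 g/mol = 1.71032 mol
Mole ratio: 2 mol KCl / 2 mol KClO3
Moles of KCl = 1.71032 × (2/2) = 1.71032 mol
Theoretical yield = 1.71032 mol × 74.55 g/mol = 127.5 g
Actual yield = 114.8 g
Percent yield = (114.8 / 127.5) × 100% = 90.0%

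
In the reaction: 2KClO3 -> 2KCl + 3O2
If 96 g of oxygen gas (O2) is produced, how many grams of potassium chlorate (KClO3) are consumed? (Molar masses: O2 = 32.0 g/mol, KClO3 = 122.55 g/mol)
Moles of O2 = 96 g ÷ 32.0 g/mol = 3 mol
Mole ratio: 2 mol KClO3 / 3 mol O2
Moles of KClO3 = 3 × (2/3) = 2 mol
Mass of KClO3 = 2 mol × 122.55 g/mol = 245.1 g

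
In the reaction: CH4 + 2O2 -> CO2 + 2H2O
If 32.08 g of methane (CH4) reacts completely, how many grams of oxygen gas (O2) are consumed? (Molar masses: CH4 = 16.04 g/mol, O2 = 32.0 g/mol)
Moles of CH4 = 32.08 g ÷ 16.04 g/mol = 2 mol
Mole ratio: 2 mol O2 / 1 mol CH4
Moles of O2 = 2 × (2/1) = 4 mol
Mass of O2 = 4 mol × 32.0 g/mol = 128 g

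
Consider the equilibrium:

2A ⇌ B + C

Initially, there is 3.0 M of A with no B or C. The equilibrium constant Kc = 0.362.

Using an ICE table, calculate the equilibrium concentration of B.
[B] = 0.819 M

ICE: [A] = 3.0 − 2x, [B] = [C] = x.
Kc = x²/(3.0 − 2x)² = 0.362 ⇒ √Kc = x/(3.0 − 2x).
x = √0.362·3.0/(1 + 2√0.362) = 0.60166·3.0/2.2033 = 0.81921.
[B] = x = 0.819 M.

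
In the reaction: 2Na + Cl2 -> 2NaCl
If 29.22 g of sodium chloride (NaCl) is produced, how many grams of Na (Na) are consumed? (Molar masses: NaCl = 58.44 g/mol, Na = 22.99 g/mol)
Moles of NaCl = 29.22 g ÷ 58.44 g/mol = 0.5 mol
Mole ratio: 2 mol Na / 2 mol NaCl
Moles of Na = 0.5 × (2/2) = 0.5 mol
Mass of Na = 0.5 mol × 22.99 g/mol = 11.49 g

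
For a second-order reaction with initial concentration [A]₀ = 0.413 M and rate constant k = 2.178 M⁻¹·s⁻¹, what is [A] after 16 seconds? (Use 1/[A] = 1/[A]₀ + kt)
0.0268 M

1/[A] = 1/[A]₀ + k·t = 1/0.413 + (2.178)·(16) = 2.4213 + 34.8480 = 37.2693
[A] = 1/37.2693 = 0.0268 M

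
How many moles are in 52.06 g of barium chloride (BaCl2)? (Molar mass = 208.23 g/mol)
Moles = 52.06 g ÷ 208.23 g/mol = 0.25 mol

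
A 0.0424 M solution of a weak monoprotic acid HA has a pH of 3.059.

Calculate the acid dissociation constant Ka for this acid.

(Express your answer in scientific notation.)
K_a = 1.84e-05

[H⁺] = 10^(−pH) = 10^(−3.059) = 8.730e-04 M. For HA ⇌ H⁺ + A⁻, Ka = x²/(C − x) = (8.730e-04)²/(0.0424 − 8.730e-04) = 1.84e-05.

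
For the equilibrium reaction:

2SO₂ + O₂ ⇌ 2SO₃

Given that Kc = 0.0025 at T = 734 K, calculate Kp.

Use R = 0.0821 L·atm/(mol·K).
K_p = 4.15e-05

Δn = (moles gaseous products) − (moles gaseous reactants) = -1
T = 734 K; RT = 0.0821 × 734 = 60.2614
Kp = Kc·(RT)^Δn = 0.0025 × (60.2614)^-1 = 0.0025 × 0.0165944 = 4.15e-05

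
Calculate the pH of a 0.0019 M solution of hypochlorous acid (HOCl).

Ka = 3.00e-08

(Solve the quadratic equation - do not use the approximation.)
pH = 5.12

x² + Ka×x - Ka×C = 0. Using quadratic formula: [H⁺] = 7.5348e-06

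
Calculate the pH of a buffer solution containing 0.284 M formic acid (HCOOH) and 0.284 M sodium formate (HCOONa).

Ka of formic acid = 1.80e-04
pH = 3.74

pKa = -log(1.80e-04) = 3.74. pH = pKa + log([A⁻]/[HA]) = 3.74 + log(0.284/0.284)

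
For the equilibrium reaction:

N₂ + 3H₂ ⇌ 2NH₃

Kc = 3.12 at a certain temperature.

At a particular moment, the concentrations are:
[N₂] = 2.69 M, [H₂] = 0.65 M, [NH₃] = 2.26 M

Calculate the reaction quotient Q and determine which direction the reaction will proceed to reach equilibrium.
Q = 6.914, Q > K, reaction proceeds reverse (toward reactants)

Q = ([NH₃]^2) / ([N₂] × [H₂]^3)
  = ((2.26)^2) / ((2.69)·(0.65)^3) = 5.1076/0.73874 = 6.914
Since Q = 6.914 > Kc = 3.12, the reaction proceeds reverse (toward reactants) to reach equilibrium.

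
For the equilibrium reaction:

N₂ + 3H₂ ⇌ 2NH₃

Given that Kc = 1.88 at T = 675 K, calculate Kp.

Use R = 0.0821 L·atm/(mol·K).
K_p = 6.12e-04

Δn = (moles gaseous products) − (moles gaseous reactants) = -2
T = 675 K; RT = 0.0821 × 675 = 55.4175
Kp = Kc·(RT)^Δn = 1.88 × (55.4175)^-2 = 1.88 × 0.000325616 = 6.12e-04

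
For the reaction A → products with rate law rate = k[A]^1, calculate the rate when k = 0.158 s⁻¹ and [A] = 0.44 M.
0.06952 M/s

rate = k·[A]^1 = 0.158·(0.44)^1 = 0.158·0.44 = 0.06952 M/s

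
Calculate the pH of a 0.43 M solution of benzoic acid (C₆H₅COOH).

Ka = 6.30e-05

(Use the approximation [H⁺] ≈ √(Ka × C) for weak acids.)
pH = 2.28

[H⁺] = √(Ka × C) = √(6.30e-05 × 0.43) = 5.2048e-03. pH = -log(5.2048e-03)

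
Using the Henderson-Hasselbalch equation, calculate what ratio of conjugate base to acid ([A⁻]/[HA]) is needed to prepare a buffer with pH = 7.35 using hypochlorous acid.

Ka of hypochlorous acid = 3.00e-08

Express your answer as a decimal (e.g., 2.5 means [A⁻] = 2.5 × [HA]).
[A⁻]/[HA] = 0.672

pKa = −log(3.00e-08) = 7.5229. pH = pKa + log([A⁻]/[HA]). 7.35 = 7.5229 + log(ratio). log(ratio) = 7.35 − 7.5229 = -0.1729. ratio = 10^(-0.1729) = 0.672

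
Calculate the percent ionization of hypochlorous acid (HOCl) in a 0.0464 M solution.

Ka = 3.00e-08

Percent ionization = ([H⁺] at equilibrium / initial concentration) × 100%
Percent ionization = 0.0804%

Let x = [H⁺]. Ka = x²/(C - x) ⇒ x² + (3.00e-08)x - (3.00e-08)(0.0464) = 0. x = 3.7295e-05. Percent = (3.7295e-05/0.0464) × 100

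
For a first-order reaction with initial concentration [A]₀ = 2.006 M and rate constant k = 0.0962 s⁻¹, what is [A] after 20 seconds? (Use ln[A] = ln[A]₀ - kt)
0.2929 M

ln[A] = ln[A]₀ - k·t = ln(2.006) - (0.0962)·(20) = 0.6961 - 1.9240 = -1.2279
[A] = e^(-1.2279) = 0.2929 M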